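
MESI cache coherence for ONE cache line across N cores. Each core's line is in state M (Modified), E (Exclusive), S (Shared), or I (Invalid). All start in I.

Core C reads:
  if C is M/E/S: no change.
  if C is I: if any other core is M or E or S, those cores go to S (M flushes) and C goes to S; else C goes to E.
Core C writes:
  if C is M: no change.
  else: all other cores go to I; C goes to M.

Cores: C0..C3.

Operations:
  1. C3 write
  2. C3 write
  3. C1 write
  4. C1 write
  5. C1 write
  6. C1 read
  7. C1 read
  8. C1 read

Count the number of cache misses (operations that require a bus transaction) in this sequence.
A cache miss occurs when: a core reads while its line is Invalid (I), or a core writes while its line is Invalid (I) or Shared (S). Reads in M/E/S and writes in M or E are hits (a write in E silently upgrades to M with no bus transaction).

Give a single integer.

Op 1: C3 write [C3 write: invalidate none -> C3=M] -> [I,I,I,M] [MISS #1: write from I]
Op 2: C3 write [C3 write: already M (modified), no change] -> [I,I,I,M] [hit: write from M]
Op 3: C1 write [C1 write: invalidate ['C3=M'] -> C1=M] -> [I,M,I,I] [MISS #2: write from I]
Op 4: C1 write [C1 write: already M (modified), no change] -> [I,M,I,I] [hit: write from M]
Op 5: C1 write [C1 write: already M (modified), no change] -> [I,M,I,I] [hit: write from M]
Op 6: C1 read [C1 read: already in M, no change] -> [I,M,I,I] [hit: read from M]
Op 7: C1 read [C1 read: already in M, no change] -> [I,M,I,I] [hit: read from M]
Op 8: C1 read [C1 read: already in M, no change] -> [I,M,I,I] [hit: read from M]

Answer: 2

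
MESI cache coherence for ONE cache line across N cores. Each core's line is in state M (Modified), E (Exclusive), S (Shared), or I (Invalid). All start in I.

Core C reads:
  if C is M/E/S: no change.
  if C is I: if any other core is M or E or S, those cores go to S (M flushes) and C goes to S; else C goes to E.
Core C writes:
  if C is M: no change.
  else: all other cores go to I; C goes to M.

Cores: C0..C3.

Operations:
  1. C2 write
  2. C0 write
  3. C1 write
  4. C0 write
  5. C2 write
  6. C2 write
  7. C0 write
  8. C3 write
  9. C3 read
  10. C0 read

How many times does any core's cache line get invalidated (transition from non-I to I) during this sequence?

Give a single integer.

Answer: 6

Derivation:
Op 1: C2 write [C2 write: invalidate none -> C2=M] -> [I,I,M,I] (invalidations this op: 0; running total: 0)
Op 2: C0 write [C0 write: invalidate ['C2=M'] -> C0=M] -> [M,I,I,I] (invalidations this op: 1; running total: 1)
Op 3: C1 write [C1 write: invalidate ['C0=M'] -> C1=M] -> [I,M,I,I] (invalidations this op: 1; running total: 2)
Op 4: C0 write [C0 write: invalidate ['C1=M'] -> C0=M] -> [M,I,I,I] (invalidations this op: 1; running total: 3)
Op 5: C2 write [C2 write: invalidate ['C0=M'] -> C2=M] -> [I,I,M,I] (invalidations this op: 1; running total: 4)
Op 6: C2 write [C2 write: already M (modified), no change] -> [I,I,M,I] (invalidations this op: 0; running total: 4)
Op 7: C0 write [C0 write: invalidate ['C2=M'] -> C0=M] -> [M,I,I,I] (invalidations this op: 1; running total: 5)
Op 8: C3 write [C3 write: invalidate ['C0=M'] -> C3=M] -> [I,I,I,M] (invalidations this op: 1; running total: 6)
Op 9: C3 read [C3 read: already in M, no change] -> [I,I,I,M] (invalidations this op: 0; running total: 6)
Op 10: C0 read [C0 read from I: others=['C3=M'] -> C0=S, others downsized to S] -> [S,I,I,S] (invalidations this op: 0; running total: 6)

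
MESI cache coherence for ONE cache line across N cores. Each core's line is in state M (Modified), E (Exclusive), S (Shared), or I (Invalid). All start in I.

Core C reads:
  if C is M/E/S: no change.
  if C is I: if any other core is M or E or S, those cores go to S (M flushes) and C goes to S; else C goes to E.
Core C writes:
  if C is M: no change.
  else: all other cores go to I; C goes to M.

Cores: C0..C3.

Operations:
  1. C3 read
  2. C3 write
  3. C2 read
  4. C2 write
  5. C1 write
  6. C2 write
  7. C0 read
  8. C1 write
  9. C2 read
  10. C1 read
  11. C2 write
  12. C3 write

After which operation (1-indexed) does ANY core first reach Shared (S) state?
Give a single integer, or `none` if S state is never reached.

Op 1: C3 read [C3 read from I: no other sharers -> C3=E (exclusive)] -> [I,I,I,E]
Op 2: C3 write [C3 write: invalidate none -> C3=M] -> [I,I,I,M]
Op 3: C2 read [C2 read from I: others=['C3=M'] -> C2=S, others downsized to S] -> [I,I,S,S]
  -> First S state at op 3; remaining ops need not be traced.

Answer: 3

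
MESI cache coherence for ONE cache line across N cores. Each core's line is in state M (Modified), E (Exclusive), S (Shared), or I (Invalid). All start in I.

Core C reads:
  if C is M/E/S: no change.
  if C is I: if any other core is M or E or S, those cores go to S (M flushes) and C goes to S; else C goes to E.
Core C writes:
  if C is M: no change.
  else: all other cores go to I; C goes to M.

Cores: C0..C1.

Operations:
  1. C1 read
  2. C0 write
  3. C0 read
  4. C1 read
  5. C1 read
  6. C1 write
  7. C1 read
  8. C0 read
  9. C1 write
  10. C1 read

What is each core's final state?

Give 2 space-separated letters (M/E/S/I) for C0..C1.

Op 1: C1 read [C1 read from I: no other sharers -> C1=E (exclusive)] -> [I,E]
Op 2: C0 write [C0 write: invalidate ['C1=E'] -> C0=M] -> [M,I]
Op 3: C0 read [C0 read: already in M, no change] -> [M,I]
Op 4: C1 read [C1 read from I: others=['C0=M'] -> C1=S, others downsized to S] -> [S,S]
Op 5: C1 read [C1 read: already in S, no change] -> [S,S]
Op 6: C1 write [C1 write: invalidate ['C0=S'] -> C1=M] -> [I,M]
Op 7: C1 read [C1 read: already in M, no change] -> [I,M]
Op 8: C0 read [C0 read from I: others=['C1=M'] -> C0=S, others downsized to S] -> [S,S]
Op 9: C1 write [C1 write: invalidate ['C0=S'] -> C1=M] -> [I,M]
Op 10: C1 read [C1 read: already in M, no change] -> [I,M]

Answer: I M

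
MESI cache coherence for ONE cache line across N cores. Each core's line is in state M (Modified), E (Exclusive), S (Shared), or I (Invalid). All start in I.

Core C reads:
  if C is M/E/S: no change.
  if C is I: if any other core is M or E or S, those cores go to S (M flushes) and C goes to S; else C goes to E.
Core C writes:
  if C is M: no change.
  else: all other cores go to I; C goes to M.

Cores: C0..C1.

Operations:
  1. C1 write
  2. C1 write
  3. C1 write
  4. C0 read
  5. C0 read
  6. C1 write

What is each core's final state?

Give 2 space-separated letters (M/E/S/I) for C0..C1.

Op 1: C1 write [C1 write: invalidate none -> C1=M] -> [I,M]
Op 2: C1 write [C1 write: already M (modified), no change] -> [I,M]
Op 3: C1 write [C1 write: already M (modified), no change] -> [I,M]
Op 4: C0 read [C0 read from I: others=['C1=M'] -> C0=S, others downsized to S] -> [S,S]
Op 5: C0 read [C0 read: already in S, no change] -> [S,S]
Op 6: C1 write [C1 write: invalidate ['C0=S'] -> C1=M] -> [I,M]

Answer: I M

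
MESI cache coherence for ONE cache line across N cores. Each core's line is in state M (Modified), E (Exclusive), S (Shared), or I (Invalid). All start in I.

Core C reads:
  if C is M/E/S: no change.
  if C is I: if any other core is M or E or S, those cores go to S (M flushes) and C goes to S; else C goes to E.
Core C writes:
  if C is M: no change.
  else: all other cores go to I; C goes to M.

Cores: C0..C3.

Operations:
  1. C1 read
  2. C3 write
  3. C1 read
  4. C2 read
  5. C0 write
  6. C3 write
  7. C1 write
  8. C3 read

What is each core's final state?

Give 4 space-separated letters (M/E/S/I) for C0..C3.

Op 1: C1 read [C1 read from I: no other sharers -> C1=E (exclusive)] -> [I,E,I,I]
Op 2: C3 write [C3 write: invalidate ['C1=E'] -> C3=M] -> [I,I,I,M]
Op 3: C1 read [C1 read from I: others=['C3=M'] -> C1=S, others downsized to S] -> [I,S,I,S]
Op 4: C2 read [C2 read from I: others=['C1=S', 'C3=S'] -> C2=S, others downsized to S] -> [I,S,S,S]
Op 5: C0 write [C0 write: invalidate ['C1=S', 'C2=S', 'C3=S'] -> C0=M] -> [M,I,I,I]
Op 6: C3 write [C3 write: invalidate ['C0=M'] -> C3=M] -> [I,I,I,M]
Op 7: C1 write [C1 write: invalidate ['C3=M'] -> C1=M] -> [I,M,I,I]
Op 8: C3 read [C3 read from I: others=['C1=M'] -> C3=S, others downsized to S] -> [I,S,I,S]

Answer: I S I S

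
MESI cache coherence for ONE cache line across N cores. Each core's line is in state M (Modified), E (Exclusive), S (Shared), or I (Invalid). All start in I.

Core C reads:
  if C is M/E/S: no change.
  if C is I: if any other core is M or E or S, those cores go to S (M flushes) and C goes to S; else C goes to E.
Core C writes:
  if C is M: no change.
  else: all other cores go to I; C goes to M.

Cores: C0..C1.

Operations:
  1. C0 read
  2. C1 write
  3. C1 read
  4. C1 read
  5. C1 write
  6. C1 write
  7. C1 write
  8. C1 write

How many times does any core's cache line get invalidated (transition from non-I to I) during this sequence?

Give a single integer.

Op 1: C0 read [C0 read from I: no other sharers -> C0=E (exclusive)] -> [E,I] (invalidations this op: 0; running total: 0)
Op 2: C1 write [C1 write: invalidate ['C0=E'] -> C1=M] -> [I,M] (invalidations this op: 1; running total: 1)
Op 3: C1 read [C1 read: already in M, no change] -> [I,M] (invalidations this op: 0; running total: 1)
Op 4: C1 read [C1 read: already in M, no change] -> [I,M] (invalidations this op: 0; running total: 1)
Op 5: C1 write [C1 write: already M (modified), no change] -> [I,M] (invalidations this op: 0; running total: 1)
Op 6: C1 write [C1 write: already M (modified), no change] -> [I,M] (invalidations this op: 0; running total: 1)
Op 7: C1 write [C1 write: already M (modified), no change] -> [I,M] (invalidations this op: 0; running total: 1)
Op 8: C1 write [C1 write: already M (modified), no change] -> [I,M] (invalidations this op: 0; running total: 1)

Answer: 1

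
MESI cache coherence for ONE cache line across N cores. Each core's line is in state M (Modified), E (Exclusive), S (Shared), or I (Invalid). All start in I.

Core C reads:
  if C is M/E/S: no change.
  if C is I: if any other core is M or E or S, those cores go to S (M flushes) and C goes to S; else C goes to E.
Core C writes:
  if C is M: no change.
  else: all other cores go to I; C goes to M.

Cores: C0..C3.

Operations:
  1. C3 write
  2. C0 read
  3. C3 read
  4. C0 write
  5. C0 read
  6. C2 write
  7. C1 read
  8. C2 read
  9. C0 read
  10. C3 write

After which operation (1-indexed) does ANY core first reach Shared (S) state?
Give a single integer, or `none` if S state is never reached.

Answer: 2

Derivation:
Op 1: C3 write [C3 write: invalidate none -> C3=M] -> [I,I,I,M]
Op 2: C0 read [C0 read from I: others=['C3=M'] -> C0=S, others downsized to S] -> [S,I,I,S]
  -> First S state at op 2; remaining ops need not be traced.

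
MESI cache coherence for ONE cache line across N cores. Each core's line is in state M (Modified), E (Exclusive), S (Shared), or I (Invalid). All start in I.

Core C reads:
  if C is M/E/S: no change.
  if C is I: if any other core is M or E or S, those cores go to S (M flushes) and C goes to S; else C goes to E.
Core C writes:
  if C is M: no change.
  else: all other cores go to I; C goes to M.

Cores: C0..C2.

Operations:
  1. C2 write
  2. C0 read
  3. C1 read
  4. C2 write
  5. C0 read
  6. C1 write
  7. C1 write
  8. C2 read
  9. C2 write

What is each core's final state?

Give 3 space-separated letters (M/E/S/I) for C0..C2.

Op 1: C2 write [C2 write: invalidate none -> C2=M] -> [I,I,M]
Op 2: C0 read [C0 read from I: others=['C2=M'] -> C0=S, others downsized to S] -> [S,I,S]
Op 3: C1 read [C1 read from I: others=['C0=S', 'C2=S'] -> C1=S, others downsized to S] -> [S,S,S]
Op 4: C2 write [C2 write: invalidate ['C0=S', 'C1=S'] -> C2=M] -> [I,I,M]
Op 5: C0 read [C0 read from I: others=['C2=M'] -> C0=S, others downsized to S] -> [S,I,S]
Op 6: C1 write [C1 write: invalidate ['C0=S', 'C2=S'] -> C1=M] -> [I,M,I]
Op 7: C1 write [C1 write: already M (modified), no change] -> [I,M,I]
Op 8: C2 read [C2 read from I: others=['C1=M'] -> C2=S, others downsized to S] -> [I,S,S]
Op 9: C2 write [C2 write: invalidate ['C1=S'] -> C2=M] -> [I,I,M]

Answer: I I M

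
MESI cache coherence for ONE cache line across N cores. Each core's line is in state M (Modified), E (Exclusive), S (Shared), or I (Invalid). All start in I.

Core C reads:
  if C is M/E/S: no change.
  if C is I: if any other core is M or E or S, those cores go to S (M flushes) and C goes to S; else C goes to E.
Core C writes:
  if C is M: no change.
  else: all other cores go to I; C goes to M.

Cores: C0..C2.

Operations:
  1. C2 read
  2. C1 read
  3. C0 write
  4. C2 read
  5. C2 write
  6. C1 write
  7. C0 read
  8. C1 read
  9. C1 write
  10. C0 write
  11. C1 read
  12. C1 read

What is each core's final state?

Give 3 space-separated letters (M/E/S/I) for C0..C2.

Op 1: C2 read [C2 read from I: no other sharers -> C2=E (exclusive)] -> [I,I,E]
Op 2: C1 read [C1 read from I: others=['C2=E'] -> C1=S, others downsized to S] -> [I,S,S]
Op 3: C0 write [C0 write: invalidate ['C1=S', 'C2=S'] -> C0=M] -> [M,I,I]
Op 4: C2 read [C2 read from I: others=['C0=M'] -> C2=S, others downsized to S] -> [S,I,S]
Op 5: C2 write [C2 write: invalidate ['C0=S'] -> C2=M] -> [I,I,M]
Op 6: C1 write [C1 write: invalidate ['C2=M'] -> C1=M] -> [I,M,I]
Op 7: C0 read [C0 read from I: others=['C1=M'] -> C0=S, others downsized to S] -> [S,S,I]
Op 8: C1 read [C1 read: already in S, no change] -> [S,S,I]
Op 9: C1 write [C1 write: invalidate ['C0=S'] -> C1=M] -> [I,M,I]
Op 10: C0 write [C0 write: invalidate ['C1=M'] -> C0=M] -> [M,I,I]
Op 11: C1 read [C1 read from I: others=['C0=M'] -> C1=S, others downsized to S] -> [S,S,I]
Op 12: C1 read [C1 read: already in S, no change] -> [S,S,I]

Answer: S S I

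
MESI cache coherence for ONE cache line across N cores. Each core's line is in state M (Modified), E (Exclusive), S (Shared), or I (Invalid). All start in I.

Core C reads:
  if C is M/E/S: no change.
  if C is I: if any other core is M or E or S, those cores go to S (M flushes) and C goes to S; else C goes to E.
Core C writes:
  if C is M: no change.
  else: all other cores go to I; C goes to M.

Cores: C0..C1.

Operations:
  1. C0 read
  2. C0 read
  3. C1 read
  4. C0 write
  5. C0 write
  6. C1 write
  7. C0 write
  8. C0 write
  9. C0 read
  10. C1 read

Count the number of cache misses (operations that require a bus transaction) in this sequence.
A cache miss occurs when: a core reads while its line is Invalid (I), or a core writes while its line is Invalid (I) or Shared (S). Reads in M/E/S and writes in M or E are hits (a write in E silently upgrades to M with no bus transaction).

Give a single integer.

Op 1: C0 read [C0 read from I: no other sharers -> C0=E (exclusive)] -> [E,I] [MISS #1: read from I]
Op 2: C0 read [C0 read: already in E, no change] -> [E,I] [hit: read from E]
Op 3: C1 read [C1 read from I: others=['C0=E'] -> C1=S, others downsized to S] -> [S,S] [MISS #2: read from I]
Op 4: C0 write [C0 write: invalidate ['C1=S'] -> C0=M] -> [M,I] [MISS #3: write from S]
Op 5: C0 write [C0 write: already M (modified), no change] -> [M,I] [hit: write from M]
Op 6: C1 write [C1 write: invalidate ['C0=M'] -> C1=M] -> [I,M] [MISS #4: write from I]
Op 7: C0 write [C0 write: invalidate ['C1=M'] -> C0=M] -> [M,I] [MISS #5: write from I]
Op 8: C0 write [C0 write: already M (modified), no change] -> [M,I] [hit: write from M]
Op 9: C0 read [C0 read: already in M, no change] -> [M,I] [hit: read from M]
Op 10: C1 read [C1 read from I: others=['C0=M'] -> C1=S, others downsized to S] -> [S,S] [MISS #6: read from I]

Answer: 6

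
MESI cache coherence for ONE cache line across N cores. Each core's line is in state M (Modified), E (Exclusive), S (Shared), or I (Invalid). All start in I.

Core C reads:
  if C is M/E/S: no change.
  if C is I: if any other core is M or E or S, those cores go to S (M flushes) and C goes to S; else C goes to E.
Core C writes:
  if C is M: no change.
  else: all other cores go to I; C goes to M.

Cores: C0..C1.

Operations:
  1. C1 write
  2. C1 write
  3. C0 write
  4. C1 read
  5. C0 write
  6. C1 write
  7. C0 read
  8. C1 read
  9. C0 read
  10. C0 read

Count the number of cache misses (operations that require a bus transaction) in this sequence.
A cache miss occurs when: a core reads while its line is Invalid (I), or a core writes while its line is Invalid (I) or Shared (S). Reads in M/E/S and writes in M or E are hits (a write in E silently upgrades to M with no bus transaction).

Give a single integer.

Answer: 6

Derivation:
Op 1: C1 write [C1 write: invalidate none -> C1=M] -> [I,M] [MISS #1: write from I]
Op 2: C1 write [C1 write: already M (modified), no change] -> [I,M] [hit: write from M]
Op 3: C0 write [C0 write: invalidate ['C1=M'] -> C0=M] -> [M,I] [MISS #2: write from I]
Op 4: C1 read [C1 read from I: others=['C0=M'] -> C1=S, others downsized to S] -> [S,S] [MISS #3: read from I]
Op 5: C0 write [C0 write: invalidate ['C1=S'] -> C0=M] -> [M,I] [MISS #4: write from S]
Op 6: C1 write [C1 write: invalidate ['C0=M'] -> C1=M] -> [I,M] [MISS #5: write from I]
Op 7: C0 read [C0 read from I: others=['C1=M'] -> C0=S, others downsized to S] -> [S,S] [MISS #6: read from I]
Op 8: C1 read [C1 read: already in S, no change] -> [S,S] [hit: read from S]
Op 9: C0 read [C0 read: already in S, no change] -> [S,S] [hit: read from S]
Op 10: C0 read [C0 read: already in S, no change] -> [S,S] [hit: read from S]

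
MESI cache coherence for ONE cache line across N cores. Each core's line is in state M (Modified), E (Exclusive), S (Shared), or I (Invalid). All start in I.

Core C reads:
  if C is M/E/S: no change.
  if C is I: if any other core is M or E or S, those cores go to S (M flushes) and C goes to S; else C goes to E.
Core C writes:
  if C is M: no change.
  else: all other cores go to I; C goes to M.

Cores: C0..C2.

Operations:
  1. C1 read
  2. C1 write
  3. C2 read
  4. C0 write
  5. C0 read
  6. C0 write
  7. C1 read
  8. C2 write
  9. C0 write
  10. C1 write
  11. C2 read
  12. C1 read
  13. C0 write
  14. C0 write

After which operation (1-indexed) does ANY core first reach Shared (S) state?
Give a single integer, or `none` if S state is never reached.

Op 1: C1 read [C1 read from I: no other sharers -> C1=E (exclusive)] -> [I,E,I]
Op 2: C1 write [C1 write: invalidate none -> C1=M] -> [I,M,I]
Op 3: C2 read [C2 read from I: others=['C1=M'] -> C2=S, others downsized to S] -> [I,S,S]
  -> First S state at op 3; remaining ops need not be traced.

Answer: 3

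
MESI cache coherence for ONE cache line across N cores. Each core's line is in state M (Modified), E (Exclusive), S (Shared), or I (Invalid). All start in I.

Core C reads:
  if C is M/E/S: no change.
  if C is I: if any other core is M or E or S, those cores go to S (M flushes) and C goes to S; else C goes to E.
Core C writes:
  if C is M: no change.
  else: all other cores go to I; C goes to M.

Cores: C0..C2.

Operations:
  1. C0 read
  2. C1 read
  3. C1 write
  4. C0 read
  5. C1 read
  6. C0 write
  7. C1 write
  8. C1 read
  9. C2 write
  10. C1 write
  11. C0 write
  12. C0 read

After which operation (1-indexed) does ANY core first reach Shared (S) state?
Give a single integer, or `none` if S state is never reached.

Op 1: C0 read [C0 read from I: no other sharers -> C0=E (exclusive)] -> [E,I,I]
Op 2: C1 read [C1 read from I: others=['C0=E'] -> C1=S, others downsized to S] -> [S,S,I]
  -> First S state at op 2; remaining ops need not be traced.

Answer: 2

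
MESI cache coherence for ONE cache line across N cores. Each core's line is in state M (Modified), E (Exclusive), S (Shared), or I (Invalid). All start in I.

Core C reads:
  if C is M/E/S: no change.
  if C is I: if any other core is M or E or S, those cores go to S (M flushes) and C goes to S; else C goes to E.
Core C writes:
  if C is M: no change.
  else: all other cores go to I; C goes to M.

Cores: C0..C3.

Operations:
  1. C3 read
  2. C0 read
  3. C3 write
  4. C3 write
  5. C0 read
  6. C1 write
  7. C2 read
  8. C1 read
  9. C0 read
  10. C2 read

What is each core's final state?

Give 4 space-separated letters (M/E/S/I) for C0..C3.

Answer: S S S I

Derivation:
Op 1: C3 read [C3 read from I: no other sharers -> C3=E (exclusive)] -> [I,I,I,E]
Op 2: C0 read [C0 read from I: others=['C3=E'] -> C0=S, others downsized to S] -> [S,I,I,S]
Op 3: C3 write [C3 write: invalidate ['C0=S'] -> C3=M] -> [I,I,I,M]
Op 4: C3 write [C3 write: already M (modified), no change] -> [I,I,I,M]
Op 5: C0 read [C0 read from I: others=['C3=M'] -> C0=S, others downsized to S] -> [S,I,I,S]
Op 6: C1 write [C1 write: invalidate ['C0=S', 'C3=S'] -> C1=M] -> [I,M,I,I]
Op 7: C2 read [C2 read from I: others=['C1=M'] -> C2=S, others downsized to S] -> [I,S,S,I]
Op 8: C1 read [C1 read: already in S, no change] -> [I,S,S,I]
Op 9: C0 read [C0 read from I: others=['C1=S', 'C2=S'] -> C0=S, others downsized to S] -> [S,S,S,I]
Op 10: C2 read [C2 read: already in S, no change] -> [S,S,S,I]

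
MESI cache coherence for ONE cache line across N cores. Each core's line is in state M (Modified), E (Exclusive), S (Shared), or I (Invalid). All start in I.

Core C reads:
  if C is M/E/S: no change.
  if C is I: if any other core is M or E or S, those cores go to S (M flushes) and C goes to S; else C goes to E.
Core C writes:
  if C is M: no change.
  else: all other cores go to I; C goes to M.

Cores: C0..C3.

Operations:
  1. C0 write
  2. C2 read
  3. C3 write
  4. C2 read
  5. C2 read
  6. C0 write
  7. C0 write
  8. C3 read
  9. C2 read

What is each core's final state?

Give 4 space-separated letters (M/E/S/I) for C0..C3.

Answer: S I S S

Derivation:
Op 1: C0 write [C0 write: invalidate none -> C0=M] -> [M,I,I,I]
Op 2: C2 read [C2 read from I: others=['C0=M'] -> C2=S, others downsized to S] -> [S,I,S,I]
Op 3: C3 write [C3 write: invalidate ['C0=S', 'C2=S'] -> C3=M] -> [I,I,I,M]
Op 4: C2 read [C2 read from I: others=['C3=M'] -> C2=S, others downsized to S] -> [I,I,S,S]
Op 5: C2 read [C2 read: already in S, no change] -> [I,I,S,S]
Op 6: C0 write [C0 write: invalidate ['C2=S', 'C3=S'] -> C0=M] -> [M,I,I,I]
Op 7: C0 write [C0 write: already M (modified), no change] -> [M,I,I,I]
Op 8: C3 read [C3 read from I: others=['C0=M'] -> C3=S, others downsized to S] -> [S,I,I,S]
Op 9: C2 read [C2 read from I: others=['C0=S', 'C3=S'] -> C2=S, others downsized to S] -> [S,I,S,S]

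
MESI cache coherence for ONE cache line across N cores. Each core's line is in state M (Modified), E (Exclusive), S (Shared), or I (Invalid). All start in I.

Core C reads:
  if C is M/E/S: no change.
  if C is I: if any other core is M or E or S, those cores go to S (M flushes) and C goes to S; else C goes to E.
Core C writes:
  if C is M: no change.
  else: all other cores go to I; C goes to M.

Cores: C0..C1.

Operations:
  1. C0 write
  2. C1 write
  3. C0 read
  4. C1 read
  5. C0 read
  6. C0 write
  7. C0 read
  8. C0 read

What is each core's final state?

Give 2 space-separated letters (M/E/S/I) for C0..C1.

Op 1: C0 write [C0 write: invalidate none -> C0=M] -> [M,I]
Op 2: C1 write [C1 write: invalidate ['C0=M'] -> C1=M] -> [I,M]
Op 3: C0 read [C0 read from I: others=['C1=M'] -> C0=S, others downsized to S] -> [S,S]
Op 4: C1 read [C1 read: already in S, no change] -> [S,S]
Op 5: C0 read [C0 read: already in S, no change] -> [S,S]
Op 6: C0 write [C0 write: invalidate ['C1=S'] -> C0=M] -> [M,I]
Op 7: C0 read [C0 read: already in M, no change] -> [M,I]
Op 8: C0 read [C0 read: already in M, no change] -> [M,I]

Answer: M I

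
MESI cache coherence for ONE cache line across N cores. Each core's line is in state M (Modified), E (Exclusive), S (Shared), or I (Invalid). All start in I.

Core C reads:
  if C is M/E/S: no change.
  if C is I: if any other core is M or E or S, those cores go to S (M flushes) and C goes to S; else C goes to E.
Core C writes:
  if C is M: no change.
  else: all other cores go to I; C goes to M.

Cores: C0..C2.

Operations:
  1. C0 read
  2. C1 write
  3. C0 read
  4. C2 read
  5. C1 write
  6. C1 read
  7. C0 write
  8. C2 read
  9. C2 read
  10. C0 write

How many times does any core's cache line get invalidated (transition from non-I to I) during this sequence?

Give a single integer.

Op 1: C0 read [C0 read from I: no other sharers -> C0=E (exclusive)] -> [E,I,I] (invalidations this op: 0; running total: 0)
Op 2: C1 write [C1 write: invalidate ['C0=E'] -> C1=M] -> [I,M,I] (invalidations this op: 1; running total: 1)
Op 3: C0 read [C0 read from I: others=['C1=M'] -> C0=S, others downsized to S] -> [S,S,I] (invalidations this op: 0; running total: 1)
Op 4: C2 read [C2 read from I: others=['C0=S', 'C1=S'] -> C2=S, others downsized to S] -> [S,S,S] (invalidations this op: 0; running total: 1)
Op 5: C1 write [C1 write: invalidate ['C0=S', 'C2=S'] -> C1=M] -> [I,M,I] (invalidations this op: 2; running total: 3)
Op 6: C1 read [C1 read: already in M, no change] -> [I,M,I] (invalidations this op: 0; running total: 3)
Op 7: C0 write [C0 write: invalidate ['C1=M'] -> C0=M] -> [M,I,I] (invalidations this op: 1; running total: 4)
Op 8: C2 read [C2 read from I: others=['C0=M'] -> C2=S, others downsized to S] -> [S,I,S] (invalidations this op: 0; running total: 4)
Op 9: C2 read [C2 read: already in S, no change] -> [S,I,S] (invalidations this op: 0; running total: 4)
Op 10: C0 write [C0 write: invalidate ['C2=S'] -> C0=M] -> [M,I,I] (invalidations this op: 1; running total: 5)

Answer: 5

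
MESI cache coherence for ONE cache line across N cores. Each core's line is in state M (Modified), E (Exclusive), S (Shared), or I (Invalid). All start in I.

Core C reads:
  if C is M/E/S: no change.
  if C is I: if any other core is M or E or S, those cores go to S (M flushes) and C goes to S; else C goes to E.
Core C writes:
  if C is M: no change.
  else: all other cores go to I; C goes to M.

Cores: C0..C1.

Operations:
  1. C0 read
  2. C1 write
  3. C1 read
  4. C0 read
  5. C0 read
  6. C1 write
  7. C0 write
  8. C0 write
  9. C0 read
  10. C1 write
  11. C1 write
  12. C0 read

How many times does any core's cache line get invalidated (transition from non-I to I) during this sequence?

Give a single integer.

Answer: 4

Derivation:
Op 1: C0 read [C0 read from I: no other sharers -> C0=E (exclusive)] -> [E,I] (invalidations this op: 0; running total: 0)
Op 2: C1 write [C1 write: invalidate ['C0=E'] -> C1=M] -> [I,M] (invalidations this op: 1; running total: 1)
Op 3: C1 read [C1 read: already in M, no change] -> [I,M] (invalidations this op: 0; running total: 1)
Op 4: C0 read [C0 read from I: others=['C1=M'] -> C0=S, others downsized to S] -> [S,S] (invalidations this op: 0; running total: 1)
Op 5: C0 read [C0 read: already in S, no change] -> [S,S] (invalidations this op: 0; running total: 1)
Op 6: C1 write [C1 write: invalidate ['C0=S'] -> C1=M] -> [I,M] (invalidations this op: 1; running total: 2)
Op 7: C0 write [C0 write: invalidate ['C1=M'] -> C0=M] -> [M,I] (invalidations this op: 1; running total: 3)
Op 8: C0 write [C0 write: already M (modified), no change] -> [M,I] (invalidations this op: 0; running total: 3)
Op 9: C0 read [C0 read: already in M, no change] -> [M,I] (invalidations this op: 0; running total: 3)
Op 10: C1 write [C1 write: invalidate ['C0=M'] -> C1=M] -> [I,M] (invalidations this op: 1; running total: 4)
Op 11: C1 write [C1 write: already M (modified), no change] -> [I,M] (invalidations this op: 0; running total: 4)
Op 12: C0 read [C0 read from I: others=['C1=M'] -> C0=S, others downsized to S] -> [S,S] (invalidations this op: 0; running total: 4)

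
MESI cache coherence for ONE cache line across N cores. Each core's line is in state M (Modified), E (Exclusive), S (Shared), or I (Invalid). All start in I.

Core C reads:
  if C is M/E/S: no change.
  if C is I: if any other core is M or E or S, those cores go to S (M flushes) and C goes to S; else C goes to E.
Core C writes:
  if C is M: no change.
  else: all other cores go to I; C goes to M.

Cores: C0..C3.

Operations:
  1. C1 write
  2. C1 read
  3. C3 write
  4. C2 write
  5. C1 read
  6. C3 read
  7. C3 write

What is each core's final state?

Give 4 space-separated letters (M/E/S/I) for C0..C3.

Op 1: C1 write [C1 write: invalidate none -> C1=M] -> [I,M,I,I]
Op 2: C1 read [C1 read: already in M, no change] -> [I,M,I,I]
Op 3: C3 write [C3 write: invalidate ['C1=M'] -> C3=M] -> [I,I,I,M]
Op 4: C2 write [C2 write: invalidate ['C3=M'] -> C2=M] -> [I,I,M,I]
Op 5: C1 read [C1 read from I: others=['C2=M'] -> C1=S, others downsized to S] -> [I,S,S,I]
Op 6: C3 read [C3 read from I: others=['C1=S', 'C2=S'] -> C3=S, others downsized to S] -> [I,S,S,S]
Op 7: C3 write [C3 write: invalidate ['C1=S', 'C2=S'] -> C3=M] -> [I,I,I,M]

Answer: I I I M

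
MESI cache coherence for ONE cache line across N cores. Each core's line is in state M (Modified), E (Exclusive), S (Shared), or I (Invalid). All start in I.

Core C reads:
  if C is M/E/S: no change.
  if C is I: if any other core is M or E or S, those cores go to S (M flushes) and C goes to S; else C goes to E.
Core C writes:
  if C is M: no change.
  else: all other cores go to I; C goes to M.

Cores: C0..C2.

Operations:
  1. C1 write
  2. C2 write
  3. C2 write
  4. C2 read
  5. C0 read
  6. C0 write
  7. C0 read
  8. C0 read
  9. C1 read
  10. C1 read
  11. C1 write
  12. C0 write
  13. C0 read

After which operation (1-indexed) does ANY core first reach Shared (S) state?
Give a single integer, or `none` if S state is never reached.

Op 1: C1 write [C1 write: invalidate none -> C1=M] -> [I,M,I]
Op 2: C2 write [C2 write: invalidate ['C1=M'] -> C2=M] -> [I,I,M]
Op 3: C2 write [C2 write: already M (modified), no change] -> [I,I,M]
Op 4: C2 read [C2 read: already in M, no change] -> [I,I,M]
Op 5: C0 read [C0 read from I: others=['C2=M'] -> C0=S, others downsized to S] -> [S,I,S]
  -> First S state at op 5; remaining ops need not be traced.

Answer: 5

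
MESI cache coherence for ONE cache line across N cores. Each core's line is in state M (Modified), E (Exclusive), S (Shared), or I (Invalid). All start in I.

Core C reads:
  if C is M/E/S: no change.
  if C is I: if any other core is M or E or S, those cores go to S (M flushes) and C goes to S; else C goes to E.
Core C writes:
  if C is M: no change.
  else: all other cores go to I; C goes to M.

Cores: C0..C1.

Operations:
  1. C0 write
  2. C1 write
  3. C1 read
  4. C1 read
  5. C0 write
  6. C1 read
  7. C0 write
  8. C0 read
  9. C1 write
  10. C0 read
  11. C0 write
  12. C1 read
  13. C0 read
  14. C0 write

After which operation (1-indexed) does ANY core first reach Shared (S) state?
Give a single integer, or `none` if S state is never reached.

Op 1: C0 write [C0 write: invalidate none -> C0=M] -> [M,I]
Op 2: C1 write [C1 write: invalidate ['C0=M'] -> C1=M] -> [I,M]
Op 3: C1 read [C1 read: already in M, no change] -> [I,M]
Op 4: C1 read [C1 read: already in M, no change] -> [I,M]
Op 5: C0 write [C0 write: invalidate ['C1=M'] -> C0=M] -> [M,I]
Op 6: C1 read [C1 read from I: others=['C0=M'] -> C1=S, others downsized to S] -> [S,S]
  -> First S state at op 6; remaining ops need not be traced.

Answer: 6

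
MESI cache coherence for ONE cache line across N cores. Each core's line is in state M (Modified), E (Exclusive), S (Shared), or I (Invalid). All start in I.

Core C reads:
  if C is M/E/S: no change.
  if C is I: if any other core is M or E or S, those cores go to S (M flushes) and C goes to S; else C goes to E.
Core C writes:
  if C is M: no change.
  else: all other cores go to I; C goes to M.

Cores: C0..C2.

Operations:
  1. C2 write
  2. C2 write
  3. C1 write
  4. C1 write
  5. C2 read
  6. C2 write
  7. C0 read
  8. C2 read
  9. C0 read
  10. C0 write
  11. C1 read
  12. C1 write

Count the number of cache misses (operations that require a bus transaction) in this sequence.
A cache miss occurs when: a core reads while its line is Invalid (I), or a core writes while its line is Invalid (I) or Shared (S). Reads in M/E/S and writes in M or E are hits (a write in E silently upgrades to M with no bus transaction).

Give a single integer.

Op 1: C2 write [C2 write: invalidate none -> C2=M] -> [I,I,M] [MISS #1: write from I]
Op 2: C2 write [C2 write: already M (modified), no change] -> [I,I,M] [hit: write from M]
Op 3: C1 write [C1 write: invalidate ['C2=M'] -> C1=M] -> [I,M,I] [MISS #2: write from I]
Op 4: C1 write [C1 write: already M (modified), no change] -> [I,M,I] [hit: write from M]
Op 5: C2 read [C2 read from I: others=['C1=M'] -> C2=S, others downsized to S] -> [I,S,S] [MISS #3: read from I]
Op 6: C2 write [C2 write: invalidate ['C1=S'] -> C2=M] -> [I,I,M] [MISS #4: write from S]
Op 7: C0 read [C0 read from I: others=['C2=M'] -> C0=S, others downsized to S] -> [S,I,S] [MISS #5: read from I]
Op 8: C2 read [C2 read: already in S, no change] -> [S,I,S] [hit: read from S]
Op 9: C0 read [C0 read: already in S, no change] -> [S,I,S] [hit: read from S]
Op 10: C0 write [C0 write: invalidate ['C2=S'] -> C0=M] -> [M,I,I] [MISS #6: write from S]
Op 11: C1 read [C1 read from I: others=['C0=M'] -> C1=S, others downsized to S] -> [S,S,I] [MISS #7: read from I]
Op 12: C1 write [C1 write: invalidate ['C0=S'] -> C1=M] -> [I,M,I] [MISS #8: write from S]

Answer: 8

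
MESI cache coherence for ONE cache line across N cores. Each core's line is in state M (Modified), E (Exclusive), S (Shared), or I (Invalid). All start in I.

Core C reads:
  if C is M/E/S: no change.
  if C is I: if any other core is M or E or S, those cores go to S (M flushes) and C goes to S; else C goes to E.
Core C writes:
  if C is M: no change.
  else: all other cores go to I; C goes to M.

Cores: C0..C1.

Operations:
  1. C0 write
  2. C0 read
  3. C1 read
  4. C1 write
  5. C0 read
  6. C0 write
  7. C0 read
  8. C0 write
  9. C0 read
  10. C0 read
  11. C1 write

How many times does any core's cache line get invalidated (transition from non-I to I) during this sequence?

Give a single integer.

Op 1: C0 write [C0 write: invalidate none -> C0=M] -> [M,I] (invalidations this op: 0; running total: 0)
Op 2: C0 read [C0 read: already in M, no change] -> [M,I] (invalidations this op: 0; running total: 0)
Op 3: C1 read [C1 read from I: others=['C0=M'] -> C1=S, others downsized to S] -> [S,S] (invalidations this op: 0; running total: 0)
Op 4: C1 write [C1 write: invalidate ['C0=S'] -> C1=M] -> [I,M] (invalidations this op: 1; running total: 1)
Op 5: C0 read [C0 read from I: others=['C1=M'] -> C0=S, others downsized to S] -> [S,S] (invalidations this op: 0; running total: 1)
Op 6: C0 write [C0 write: invalidate ['C1=S'] -> C0=M] -> [M,I] (invalidations this op: 1; running total: 2)
Op 7: C0 read [C0 read: already in M, no change] -> [M,I] (invalidations this op: 0; running total: 2)
Op 8: C0 write [C0 write: already M (modified), no change] -> [M,I] (invalidations this op: 0; running total: 2)
Op 9: C0 read [C0 read: already in M, no change] -> [M,I] (invalidations this op: 0; running total: 2)
Op 10: C0 read [C0 read: already in M, no change] -> [M,I] (invalidations this op: 0; running total: 2)
Op 11: C1 write [C1 write: invalidate ['C0=M'] -> C1=M] -> [I,M] (invalidations this op: 1; running total: 3)

Answer: 3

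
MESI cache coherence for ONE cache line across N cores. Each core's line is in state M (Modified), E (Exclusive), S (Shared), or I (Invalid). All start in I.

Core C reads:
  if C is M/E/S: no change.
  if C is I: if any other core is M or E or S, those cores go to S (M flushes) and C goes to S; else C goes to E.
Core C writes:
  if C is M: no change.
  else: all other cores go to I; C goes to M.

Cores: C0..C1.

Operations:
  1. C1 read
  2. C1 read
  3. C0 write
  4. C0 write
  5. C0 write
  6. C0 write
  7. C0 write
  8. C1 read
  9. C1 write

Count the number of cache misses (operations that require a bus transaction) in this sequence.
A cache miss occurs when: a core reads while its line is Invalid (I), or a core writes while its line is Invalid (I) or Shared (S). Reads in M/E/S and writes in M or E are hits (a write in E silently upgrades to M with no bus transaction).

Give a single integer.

Answer: 4

Derivation:
Op 1: C1 read [C1 read from I: no other sharers -> C1=E (exclusive)] -> [I,E] [MISS #1: read from I]
Op 2: C1 read [C1 read: already in E, no change] -> [I,E] [hit: read from E]
Op 3: C0 write [C0 write: invalidate ['C1=E'] -> C0=M] -> [M,I] [MISS #2: write from I]
Op 4: C0 write [C0 write: already M (modified), no change] -> [M,I] [hit: write from M]
Op 5: C0 write [C0 write: already M (modified), no change] -> [M,I] [hit: write from M]
Op 6: C0 write [C0 write: already M (modified), no change] -> [M,I] [hit: write from M]
Op 7: C0 write [C0 write: already M (modified), no change] -> [M,I] [hit: write from M]
Op 8: C1 read [C1 read from I: others=['C0=M'] -> C1=S, others downsized to S] -> [S,S] [MISS #3: read from I]
Op 9: C1 write [C1 write: invalidate ['C0=S'] -> C1=M] -> [I,M] [MISS #4: write from S]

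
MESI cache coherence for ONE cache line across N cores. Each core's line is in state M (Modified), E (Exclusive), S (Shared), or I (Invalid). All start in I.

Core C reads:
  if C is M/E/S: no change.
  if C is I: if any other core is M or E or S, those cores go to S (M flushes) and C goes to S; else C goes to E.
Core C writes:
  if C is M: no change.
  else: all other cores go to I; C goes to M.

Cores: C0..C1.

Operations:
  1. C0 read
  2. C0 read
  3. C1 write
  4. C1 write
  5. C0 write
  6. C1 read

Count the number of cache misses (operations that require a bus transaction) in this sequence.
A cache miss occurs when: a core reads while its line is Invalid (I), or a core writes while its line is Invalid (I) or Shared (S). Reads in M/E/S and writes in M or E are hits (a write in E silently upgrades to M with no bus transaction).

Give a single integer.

Answer: 4

Derivation:
Op 1: C0 read [C0 read from I: no other sharers -> C0=E (exclusive)] -> [E,I] [MISS #1: read from I]
Op 2: C0 read [C0 read: already in E, no change] -> [E,I] [hit: read from E]
Op 3: C1 write [C1 write: invalidate ['C0=E'] -> C1=M] -> [I,M] [MISS #2: write from I]
Op 4: C1 write [C1 write: already M (modified), no change] -> [I,M] [hit: write from M]
Op 5: C0 write [C0 write: invalidate ['C1=M'] -> C0=M] -> [M,I] [MISS #3: write from I]
Op 6: C1 read [C1 read from I: others=['C0=M'] -> C1=S, others downsized to S] -> [S,S] [MISS #4: read from I]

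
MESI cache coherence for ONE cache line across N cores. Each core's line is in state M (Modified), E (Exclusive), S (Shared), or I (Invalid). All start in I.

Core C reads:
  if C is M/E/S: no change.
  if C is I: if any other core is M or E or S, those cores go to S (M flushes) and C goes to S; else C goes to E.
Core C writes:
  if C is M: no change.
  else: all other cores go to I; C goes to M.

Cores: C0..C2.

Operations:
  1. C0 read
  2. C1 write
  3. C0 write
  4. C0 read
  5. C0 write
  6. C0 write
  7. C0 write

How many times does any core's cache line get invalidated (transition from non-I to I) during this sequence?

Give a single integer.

Answer: 2

Derivation:
Op 1: C0 read [C0 read from I: no other sharers -> C0=E (exclusive)] -> [E,I,I] (invalidations this op: 0; running total: 0)
Op 2: C1 write [C1 write: invalidate ['C0=E'] -> C1=M] -> [I,M,I] (invalidations this op: 1; running total: 1)
Op 3: C0 write [C0 write: invalidate ['C1=M'] -> C0=M] -> [M,I,I] (invalidations this op: 1; running total: 2)
Op 4: C0 read [C0 read: already in M, no change] -> [M,I,I] (invalidations this op: 0; running total: 2)
Op 5: C0 write [C0 write: already M (modified), no change] -> [M,I,I] (invalidations this op: 0; running total: 2)
Op 6: C0 write [C0 write: already M (modified), no change] -> [M,I,I] (invalidations this op: 0; running total: 2)
Op 7: C0 write [C0 write: already M (modified), no change] -> [M,I,I] (invalidations this op: 0; running total: 2)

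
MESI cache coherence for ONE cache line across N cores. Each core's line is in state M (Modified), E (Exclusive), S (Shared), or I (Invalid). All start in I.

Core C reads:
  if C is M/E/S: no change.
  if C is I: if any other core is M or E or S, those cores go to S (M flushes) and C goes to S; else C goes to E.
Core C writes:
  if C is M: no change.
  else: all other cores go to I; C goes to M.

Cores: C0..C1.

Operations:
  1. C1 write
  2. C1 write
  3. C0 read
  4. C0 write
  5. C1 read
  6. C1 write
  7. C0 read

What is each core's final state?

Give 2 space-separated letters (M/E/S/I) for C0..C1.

Answer: S S

Derivation:
Op 1: C1 write [C1 write: invalidate none -> C1=M] -> [I,M]
Op 2: C1 write [C1 write: already M (modified), no change] -> [I,M]
Op 3: C0 read [C0 read from I: others=['C1=M'] -> C0=S, others downsized to S] -> [S,S]
Op 4: C0 write [C0 write: invalidate ['C1=S'] -> C0=M] -> [M,I]
Op 5: C1 read [C1 read from I: others=['C0=M'] -> C1=S, others downsized to S] -> [S,S]
Op 6: C1 write [C1 write: invalidate ['C0=S'] -> C1=M] -> [I,M]
Op 7: C0 read [C0 read from I: others=['C1=M'] -> C0=S, others downsized to S] -> [S,S]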